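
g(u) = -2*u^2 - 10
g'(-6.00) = 24.00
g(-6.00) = -82.00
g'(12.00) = -48.00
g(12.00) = -298.00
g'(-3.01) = 12.04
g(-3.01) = -28.12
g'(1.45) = -5.80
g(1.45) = -14.20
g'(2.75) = -11.00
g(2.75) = -25.12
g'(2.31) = -9.24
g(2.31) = -20.67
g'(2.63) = -10.52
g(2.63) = -23.83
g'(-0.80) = 3.20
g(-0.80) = -11.28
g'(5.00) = -20.00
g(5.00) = -60.00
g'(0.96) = -3.84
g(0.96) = -11.84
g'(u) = -4*u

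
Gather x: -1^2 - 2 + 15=12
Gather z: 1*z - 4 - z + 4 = 0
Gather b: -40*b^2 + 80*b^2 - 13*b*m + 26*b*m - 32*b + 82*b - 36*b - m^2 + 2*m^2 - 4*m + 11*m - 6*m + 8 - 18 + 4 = 40*b^2 + b*(13*m + 14) + m^2 + m - 6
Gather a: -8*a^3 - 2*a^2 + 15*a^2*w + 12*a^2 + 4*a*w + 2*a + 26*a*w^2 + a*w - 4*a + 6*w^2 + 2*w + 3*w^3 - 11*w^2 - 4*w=-8*a^3 + a^2*(15*w + 10) + a*(26*w^2 + 5*w - 2) + 3*w^3 - 5*w^2 - 2*w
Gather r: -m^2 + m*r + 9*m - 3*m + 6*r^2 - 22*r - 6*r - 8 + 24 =-m^2 + 6*m + 6*r^2 + r*(m - 28) + 16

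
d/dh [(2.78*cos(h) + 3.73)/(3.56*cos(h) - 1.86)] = 18.4496*sin(h)/(3.56*cos(h) - 1.86)^2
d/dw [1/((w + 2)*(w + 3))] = (-2*w - 5)/(w^4 + 10*w^3 + 37*w^2 + 60*w + 36)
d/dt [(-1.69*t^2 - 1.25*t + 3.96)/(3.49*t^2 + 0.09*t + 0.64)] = (4.2104*t^2 - 29.804*t - 1.1564)/(12.1801*t^4 + 0.6282*t^3 + 4.4753*t^2 + 0.1152*t + 0.4096)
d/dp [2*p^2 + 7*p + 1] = 4*p + 7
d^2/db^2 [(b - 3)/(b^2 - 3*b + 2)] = 2*(3*(2 - b)*(b^2 - 3*b + 2) + (b - 3)*(2*b - 3)^2)/(b^2 - 3*b + 2)^3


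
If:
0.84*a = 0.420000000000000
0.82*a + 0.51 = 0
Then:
No Solution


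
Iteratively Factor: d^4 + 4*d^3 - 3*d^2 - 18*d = (d + 3)*(d^3 + d^2 - 6*d) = (d - 2)*(d + 3)*(d^2 + 3*d) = (d - 2)*(d + 3)^2*(d)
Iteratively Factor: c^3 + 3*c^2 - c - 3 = (c - 1)*(c^2 + 4*c + 3) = (c - 1)*(c + 3)*(c + 1)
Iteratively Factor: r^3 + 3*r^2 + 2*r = (r + 1)*(r^2 + 2*r) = (r + 1)*(r + 2)*(r)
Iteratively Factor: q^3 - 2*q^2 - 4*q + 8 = (q - 2)*(q^2 - 4) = (q - 2)*(q + 2)*(q - 2)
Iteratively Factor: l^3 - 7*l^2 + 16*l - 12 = (l - 3)*(l^2 - 4*l + 4) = (l - 3)*(l - 2)*(l - 2)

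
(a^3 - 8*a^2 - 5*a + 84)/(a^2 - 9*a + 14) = (a^2 - a - 12)/(a - 2)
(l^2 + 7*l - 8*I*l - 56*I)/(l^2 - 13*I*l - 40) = (l + 7)/(l - 5*I)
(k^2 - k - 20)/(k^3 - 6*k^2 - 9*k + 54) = (k^2 - k - 20)/(k^3 - 6*k^2 - 9*k + 54)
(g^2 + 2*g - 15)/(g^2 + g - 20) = (g - 3)/(g - 4)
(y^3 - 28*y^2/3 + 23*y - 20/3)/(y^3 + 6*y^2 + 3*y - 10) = (3*y^3 - 28*y^2 + 69*y - 20)/(3*(y^3 + 6*y^2 + 3*y - 10))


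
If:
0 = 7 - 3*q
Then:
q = 7/3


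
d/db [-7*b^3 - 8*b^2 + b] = -21*b^2 - 16*b + 1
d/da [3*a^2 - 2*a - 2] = 6*a - 2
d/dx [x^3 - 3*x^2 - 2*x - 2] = 3*x^2 - 6*x - 2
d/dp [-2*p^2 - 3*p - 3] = -4*p - 3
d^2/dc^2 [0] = 0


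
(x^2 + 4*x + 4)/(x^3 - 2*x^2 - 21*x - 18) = (x^2 + 4*x + 4)/(x^3 - 2*x^2 - 21*x - 18)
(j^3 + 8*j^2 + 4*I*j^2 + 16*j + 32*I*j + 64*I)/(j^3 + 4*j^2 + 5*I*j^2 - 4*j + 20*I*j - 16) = (j + 4)/(j + I)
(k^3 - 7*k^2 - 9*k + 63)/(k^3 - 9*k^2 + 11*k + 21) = (k + 3)/(k + 1)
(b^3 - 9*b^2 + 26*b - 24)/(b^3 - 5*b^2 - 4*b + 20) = (b^2 - 7*b + 12)/(b^2 - 3*b - 10)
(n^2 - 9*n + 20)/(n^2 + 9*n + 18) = (n^2 - 9*n + 20)/(n^2 + 9*n + 18)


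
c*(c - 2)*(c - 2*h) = c^3 - 2*c^2*h - 2*c^2 + 4*c*h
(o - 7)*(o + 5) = o^2 - 2*o - 35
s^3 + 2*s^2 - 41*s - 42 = (s - 6)*(s + 1)*(s + 7)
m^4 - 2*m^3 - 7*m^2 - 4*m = m*(m - 4)*(m + 1)^2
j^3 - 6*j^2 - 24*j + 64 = (j - 8)*(j - 2)*(j + 4)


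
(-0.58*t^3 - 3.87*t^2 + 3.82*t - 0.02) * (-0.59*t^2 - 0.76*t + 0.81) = 0.3422*t^5 + 2.7241*t^4 + 0.2176*t^3 - 6.0261*t^2 + 3.1094*t - 0.0162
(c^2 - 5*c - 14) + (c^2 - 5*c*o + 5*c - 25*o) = 2*c^2 - 5*c*o - 25*o - 14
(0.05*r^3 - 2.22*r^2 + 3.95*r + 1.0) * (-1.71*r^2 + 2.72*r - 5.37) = -0.0855*r^5 + 3.9322*r^4 - 13.0614*r^3 + 20.9554*r^2 - 18.4915*r - 5.37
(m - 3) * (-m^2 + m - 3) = -m^3 + 4*m^2 - 6*m + 9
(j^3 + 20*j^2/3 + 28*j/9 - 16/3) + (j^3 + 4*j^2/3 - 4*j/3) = 2*j^3 + 8*j^2 + 16*j/9 - 16/3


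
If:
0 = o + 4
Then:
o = -4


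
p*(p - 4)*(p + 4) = p^3 - 16*p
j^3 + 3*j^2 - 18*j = j*(j - 3)*(j + 6)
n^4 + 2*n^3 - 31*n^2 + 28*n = n*(n - 4)*(n - 1)*(n + 7)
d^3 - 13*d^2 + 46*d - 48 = (d - 8)*(d - 3)*(d - 2)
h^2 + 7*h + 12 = (h + 3)*(h + 4)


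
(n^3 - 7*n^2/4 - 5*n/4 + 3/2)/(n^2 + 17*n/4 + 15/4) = (4*n^3 - 7*n^2 - 5*n + 6)/(4*n^2 + 17*n + 15)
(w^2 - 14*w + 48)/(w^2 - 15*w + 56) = (w - 6)/(w - 7)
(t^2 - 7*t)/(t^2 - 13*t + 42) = t/(t - 6)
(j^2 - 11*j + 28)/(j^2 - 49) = (j - 4)/(j + 7)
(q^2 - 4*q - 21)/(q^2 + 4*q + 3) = (q - 7)/(q + 1)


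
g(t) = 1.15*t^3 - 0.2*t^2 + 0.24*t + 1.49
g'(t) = 3.45*t^2 - 0.4*t + 0.24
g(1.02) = 2.75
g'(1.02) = 3.42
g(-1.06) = -0.36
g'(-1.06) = 4.54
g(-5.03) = -151.13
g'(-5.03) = 89.54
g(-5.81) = -232.20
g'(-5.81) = 119.02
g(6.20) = 269.37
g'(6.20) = 130.38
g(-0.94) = 0.13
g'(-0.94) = 3.66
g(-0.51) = 1.16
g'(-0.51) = 1.34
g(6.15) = 262.90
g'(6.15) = 128.27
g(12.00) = 1962.77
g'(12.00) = 492.24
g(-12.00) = -2017.39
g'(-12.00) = 501.84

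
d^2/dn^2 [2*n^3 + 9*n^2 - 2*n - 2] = 12*n + 18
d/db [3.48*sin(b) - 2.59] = 3.48*cos(b)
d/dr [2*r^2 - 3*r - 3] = 4*r - 3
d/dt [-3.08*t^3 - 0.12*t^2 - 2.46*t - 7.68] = -9.24*t^2 - 0.24*t - 2.46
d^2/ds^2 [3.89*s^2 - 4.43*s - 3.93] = 7.78000000000000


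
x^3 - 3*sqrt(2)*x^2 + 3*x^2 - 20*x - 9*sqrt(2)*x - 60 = (x + 3)*(x - 5*sqrt(2))*(x + 2*sqrt(2))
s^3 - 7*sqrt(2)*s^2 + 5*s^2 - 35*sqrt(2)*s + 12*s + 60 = (s + 5)*(s - 6*sqrt(2))*(s - sqrt(2))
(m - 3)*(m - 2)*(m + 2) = m^3 - 3*m^2 - 4*m + 12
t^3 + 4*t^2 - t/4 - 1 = (t - 1/2)*(t + 1/2)*(t + 4)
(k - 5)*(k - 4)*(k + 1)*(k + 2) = k^4 - 6*k^3 - 5*k^2 + 42*k + 40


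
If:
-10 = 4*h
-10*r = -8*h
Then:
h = -5/2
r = -2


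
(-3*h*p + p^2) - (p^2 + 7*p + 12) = -3*h*p - 7*p - 12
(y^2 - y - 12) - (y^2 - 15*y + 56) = 14*y - 68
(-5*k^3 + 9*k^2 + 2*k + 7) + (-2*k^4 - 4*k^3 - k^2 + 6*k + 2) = -2*k^4 - 9*k^3 + 8*k^2 + 8*k + 9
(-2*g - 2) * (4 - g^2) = 2*g^3 + 2*g^2 - 8*g - 8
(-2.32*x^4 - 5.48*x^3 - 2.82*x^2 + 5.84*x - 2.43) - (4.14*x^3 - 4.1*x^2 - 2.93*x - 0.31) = -2.32*x^4 - 9.62*x^3 + 1.28*x^2 + 8.77*x - 2.12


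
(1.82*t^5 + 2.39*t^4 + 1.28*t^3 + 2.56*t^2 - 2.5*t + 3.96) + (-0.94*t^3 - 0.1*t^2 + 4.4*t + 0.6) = 1.82*t^5 + 2.39*t^4 + 0.34*t^3 + 2.46*t^2 + 1.9*t + 4.56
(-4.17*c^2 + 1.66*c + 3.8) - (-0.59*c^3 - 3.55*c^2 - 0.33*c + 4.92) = 0.59*c^3 - 0.62*c^2 + 1.99*c - 1.12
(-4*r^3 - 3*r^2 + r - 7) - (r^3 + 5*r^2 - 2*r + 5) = -5*r^3 - 8*r^2 + 3*r - 12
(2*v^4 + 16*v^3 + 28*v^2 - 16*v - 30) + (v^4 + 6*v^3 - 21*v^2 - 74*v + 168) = 3*v^4 + 22*v^3 + 7*v^2 - 90*v + 138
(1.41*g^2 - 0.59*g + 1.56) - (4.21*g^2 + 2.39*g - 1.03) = -2.8*g^2 - 2.98*g + 2.59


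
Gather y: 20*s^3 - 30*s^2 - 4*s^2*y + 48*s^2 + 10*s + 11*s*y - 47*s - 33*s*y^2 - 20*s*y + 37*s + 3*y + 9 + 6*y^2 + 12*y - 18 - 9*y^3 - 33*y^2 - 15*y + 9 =20*s^3 + 18*s^2 - 9*y^3 + y^2*(-33*s - 27) + y*(-4*s^2 - 9*s)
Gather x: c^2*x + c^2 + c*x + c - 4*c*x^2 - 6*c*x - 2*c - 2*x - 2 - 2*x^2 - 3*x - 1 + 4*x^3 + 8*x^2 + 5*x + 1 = c^2 - c + 4*x^3 + x^2*(6 - 4*c) + x*(c^2 - 5*c) - 2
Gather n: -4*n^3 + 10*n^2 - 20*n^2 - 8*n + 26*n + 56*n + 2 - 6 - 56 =-4*n^3 - 10*n^2 + 74*n - 60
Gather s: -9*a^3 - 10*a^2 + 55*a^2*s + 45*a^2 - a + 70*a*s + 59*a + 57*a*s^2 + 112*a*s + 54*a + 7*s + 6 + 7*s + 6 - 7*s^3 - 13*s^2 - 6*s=-9*a^3 + 35*a^2 + 112*a - 7*s^3 + s^2*(57*a - 13) + s*(55*a^2 + 182*a + 8) + 12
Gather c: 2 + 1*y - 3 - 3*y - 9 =-2*y - 10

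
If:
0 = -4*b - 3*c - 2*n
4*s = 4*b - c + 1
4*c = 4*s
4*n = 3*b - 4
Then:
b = 14/79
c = 27/79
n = -137/158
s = 27/79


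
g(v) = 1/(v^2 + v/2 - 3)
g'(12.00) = 0.00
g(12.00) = 0.01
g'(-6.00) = 0.01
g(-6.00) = 0.03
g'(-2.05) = 114.26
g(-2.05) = 5.63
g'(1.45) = -114.26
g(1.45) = -5.80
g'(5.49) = -0.01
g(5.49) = 0.03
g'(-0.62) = 0.09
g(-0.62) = -0.34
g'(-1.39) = 0.73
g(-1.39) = -0.57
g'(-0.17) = -0.02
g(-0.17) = -0.33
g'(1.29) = -6.45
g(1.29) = -1.45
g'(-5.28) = 0.02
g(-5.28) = 0.04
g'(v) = (-2*v - 1/2)/(v^2 + v/2 - 3)^2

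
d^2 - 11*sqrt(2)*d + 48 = (d - 8*sqrt(2))*(d - 3*sqrt(2))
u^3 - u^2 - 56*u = u*(u - 8)*(u + 7)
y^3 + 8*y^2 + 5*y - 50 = (y - 2)*(y + 5)^2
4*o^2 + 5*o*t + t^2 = (o + t)*(4*o + t)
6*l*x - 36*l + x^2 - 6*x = (6*l + x)*(x - 6)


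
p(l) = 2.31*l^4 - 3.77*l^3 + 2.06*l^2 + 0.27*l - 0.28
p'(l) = 9.24*l^3 - 11.31*l^2 + 4.12*l + 0.27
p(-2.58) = 179.83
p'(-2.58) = -244.33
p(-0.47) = 0.55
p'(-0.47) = -5.12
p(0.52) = 0.06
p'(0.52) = 0.65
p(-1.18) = 12.94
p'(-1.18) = -35.52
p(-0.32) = -0.01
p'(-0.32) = -2.51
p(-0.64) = 1.77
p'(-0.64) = -9.42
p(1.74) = 7.74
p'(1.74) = 21.87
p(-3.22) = 394.41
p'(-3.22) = -438.75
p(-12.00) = 54707.84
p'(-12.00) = -17644.53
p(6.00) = 2254.94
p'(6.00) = 1613.67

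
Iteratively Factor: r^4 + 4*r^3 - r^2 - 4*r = (r - 1)*(r^3 + 5*r^2 + 4*r) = (r - 1)*(r + 1)*(r^2 + 4*r) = (r - 1)*(r + 1)*(r + 4)*(r)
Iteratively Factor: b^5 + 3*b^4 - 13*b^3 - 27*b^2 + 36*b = (b - 1)*(b^4 + 4*b^3 - 9*b^2 - 36*b) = (b - 1)*(b + 4)*(b^3 - 9*b) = b*(b - 1)*(b + 4)*(b^2 - 9) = b*(b - 3)*(b - 1)*(b + 4)*(b + 3)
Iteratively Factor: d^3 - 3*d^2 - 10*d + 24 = (d - 4)*(d^2 + d - 6) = (d - 4)*(d + 3)*(d - 2)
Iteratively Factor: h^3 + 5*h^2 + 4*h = (h)*(h^2 + 5*h + 4) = h*(h + 4)*(h + 1)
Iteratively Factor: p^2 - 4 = (p - 2)*(p + 2)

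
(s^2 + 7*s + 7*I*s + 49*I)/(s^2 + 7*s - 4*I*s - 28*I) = (s + 7*I)/(s - 4*I)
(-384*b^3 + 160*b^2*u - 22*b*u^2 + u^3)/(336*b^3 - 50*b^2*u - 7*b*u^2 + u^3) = (-8*b + u)/(7*b + u)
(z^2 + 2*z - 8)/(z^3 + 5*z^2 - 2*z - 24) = 1/(z + 3)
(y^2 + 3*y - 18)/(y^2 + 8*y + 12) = (y - 3)/(y + 2)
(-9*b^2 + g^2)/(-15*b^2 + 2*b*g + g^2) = (3*b + g)/(5*b + g)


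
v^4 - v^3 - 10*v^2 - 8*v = v*(v - 4)*(v + 1)*(v + 2)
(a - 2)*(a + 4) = a^2 + 2*a - 8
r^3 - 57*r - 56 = (r - 8)*(r + 1)*(r + 7)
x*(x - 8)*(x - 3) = x^3 - 11*x^2 + 24*x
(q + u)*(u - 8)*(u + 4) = q*u^2 - 4*q*u - 32*q + u^3 - 4*u^2 - 32*u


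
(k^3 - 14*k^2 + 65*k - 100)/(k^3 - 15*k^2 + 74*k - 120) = (k - 5)/(k - 6)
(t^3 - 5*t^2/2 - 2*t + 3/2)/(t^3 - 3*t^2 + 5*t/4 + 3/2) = 2*(2*t^3 - 5*t^2 - 4*t + 3)/(4*t^3 - 12*t^2 + 5*t + 6)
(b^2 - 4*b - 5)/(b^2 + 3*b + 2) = (b - 5)/(b + 2)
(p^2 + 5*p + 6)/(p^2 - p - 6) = (p + 3)/(p - 3)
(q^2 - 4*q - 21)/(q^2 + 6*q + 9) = (q - 7)/(q + 3)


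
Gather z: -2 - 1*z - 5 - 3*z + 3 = -4*z - 4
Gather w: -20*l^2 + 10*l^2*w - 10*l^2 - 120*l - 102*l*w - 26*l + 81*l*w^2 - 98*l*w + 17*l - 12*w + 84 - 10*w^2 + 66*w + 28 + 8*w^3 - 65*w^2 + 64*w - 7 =-30*l^2 - 129*l + 8*w^3 + w^2*(81*l - 75) + w*(10*l^2 - 200*l + 118) + 105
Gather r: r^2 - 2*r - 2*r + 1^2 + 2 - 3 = r^2 - 4*r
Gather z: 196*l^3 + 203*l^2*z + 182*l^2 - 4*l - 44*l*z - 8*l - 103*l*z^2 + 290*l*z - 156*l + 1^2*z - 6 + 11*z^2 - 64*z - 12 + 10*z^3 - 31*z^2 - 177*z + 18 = 196*l^3 + 182*l^2 - 168*l + 10*z^3 + z^2*(-103*l - 20) + z*(203*l^2 + 246*l - 240)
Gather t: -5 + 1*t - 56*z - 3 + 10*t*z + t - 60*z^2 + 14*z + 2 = t*(10*z + 2) - 60*z^2 - 42*z - 6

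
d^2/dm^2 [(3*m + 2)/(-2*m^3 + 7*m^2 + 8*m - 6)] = 2*(-36*m^5 + 78*m^4 + 29*m^3 + 18*m^2 - 642*m - 356)/(8*m^9 - 84*m^8 + 198*m^7 + 401*m^6 - 1296*m^5 - 1038*m^4 + 1720*m^3 + 396*m^2 - 864*m + 216)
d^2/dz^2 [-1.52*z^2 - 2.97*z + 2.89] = -3.04000000000000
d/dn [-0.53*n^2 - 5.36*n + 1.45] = -1.06*n - 5.36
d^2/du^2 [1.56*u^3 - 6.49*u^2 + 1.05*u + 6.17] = 9.36*u - 12.98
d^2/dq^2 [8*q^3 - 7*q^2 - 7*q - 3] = 48*q - 14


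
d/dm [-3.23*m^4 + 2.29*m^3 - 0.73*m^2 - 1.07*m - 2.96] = -12.92*m^3 + 6.87*m^2 - 1.46*m - 1.07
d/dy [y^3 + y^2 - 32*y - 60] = 3*y^2 + 2*y - 32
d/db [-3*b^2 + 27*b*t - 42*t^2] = -6*b + 27*t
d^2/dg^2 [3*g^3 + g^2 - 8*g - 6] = 18*g + 2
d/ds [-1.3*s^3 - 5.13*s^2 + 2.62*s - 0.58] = -3.9*s^2 - 10.26*s + 2.62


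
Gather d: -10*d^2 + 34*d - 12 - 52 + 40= -10*d^2 + 34*d - 24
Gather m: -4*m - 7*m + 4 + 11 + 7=22 - 11*m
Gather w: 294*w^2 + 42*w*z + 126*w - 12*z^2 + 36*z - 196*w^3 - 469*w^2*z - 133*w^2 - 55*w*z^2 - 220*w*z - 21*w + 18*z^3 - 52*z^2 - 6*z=-196*w^3 + w^2*(161 - 469*z) + w*(-55*z^2 - 178*z + 105) + 18*z^3 - 64*z^2 + 30*z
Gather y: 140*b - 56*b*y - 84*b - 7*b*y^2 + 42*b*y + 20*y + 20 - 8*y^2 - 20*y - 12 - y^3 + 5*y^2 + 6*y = 56*b - y^3 + y^2*(-7*b - 3) + y*(6 - 14*b) + 8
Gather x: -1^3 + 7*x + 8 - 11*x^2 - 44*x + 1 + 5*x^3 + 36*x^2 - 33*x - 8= 5*x^3 + 25*x^2 - 70*x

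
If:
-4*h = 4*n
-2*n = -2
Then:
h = -1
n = 1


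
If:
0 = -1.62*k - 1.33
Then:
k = -0.82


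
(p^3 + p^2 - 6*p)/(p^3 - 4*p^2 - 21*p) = (p - 2)/(p - 7)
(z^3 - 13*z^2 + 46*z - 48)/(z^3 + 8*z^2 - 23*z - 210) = (z^3 - 13*z^2 + 46*z - 48)/(z^3 + 8*z^2 - 23*z - 210)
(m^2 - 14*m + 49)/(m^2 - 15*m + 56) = (m - 7)/(m - 8)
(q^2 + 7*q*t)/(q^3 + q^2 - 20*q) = (q + 7*t)/(q^2 + q - 20)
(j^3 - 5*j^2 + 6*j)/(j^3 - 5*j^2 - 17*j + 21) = j*(j^2 - 5*j + 6)/(j^3 - 5*j^2 - 17*j + 21)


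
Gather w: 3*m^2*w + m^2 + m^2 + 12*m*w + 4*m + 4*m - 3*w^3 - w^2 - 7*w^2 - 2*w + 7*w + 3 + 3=2*m^2 + 8*m - 3*w^3 - 8*w^2 + w*(3*m^2 + 12*m + 5) + 6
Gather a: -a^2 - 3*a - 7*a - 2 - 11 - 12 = -a^2 - 10*a - 25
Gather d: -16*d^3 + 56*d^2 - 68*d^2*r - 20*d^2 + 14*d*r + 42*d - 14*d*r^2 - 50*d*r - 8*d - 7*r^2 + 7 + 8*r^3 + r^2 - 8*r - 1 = -16*d^3 + d^2*(36 - 68*r) + d*(-14*r^2 - 36*r + 34) + 8*r^3 - 6*r^2 - 8*r + 6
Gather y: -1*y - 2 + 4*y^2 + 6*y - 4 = 4*y^2 + 5*y - 6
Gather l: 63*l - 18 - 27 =63*l - 45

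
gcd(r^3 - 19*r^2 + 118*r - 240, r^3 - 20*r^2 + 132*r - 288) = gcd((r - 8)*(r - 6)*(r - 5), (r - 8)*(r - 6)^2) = r^2 - 14*r + 48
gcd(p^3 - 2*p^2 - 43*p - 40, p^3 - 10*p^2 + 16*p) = p - 8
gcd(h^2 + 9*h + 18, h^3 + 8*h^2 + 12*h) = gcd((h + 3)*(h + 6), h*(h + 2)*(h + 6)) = h + 6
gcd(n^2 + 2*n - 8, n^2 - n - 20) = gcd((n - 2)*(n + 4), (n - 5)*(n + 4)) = n + 4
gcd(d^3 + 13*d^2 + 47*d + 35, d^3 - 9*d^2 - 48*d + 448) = d + 7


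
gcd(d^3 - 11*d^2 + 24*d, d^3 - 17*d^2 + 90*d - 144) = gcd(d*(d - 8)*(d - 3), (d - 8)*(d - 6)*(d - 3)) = d^2 - 11*d + 24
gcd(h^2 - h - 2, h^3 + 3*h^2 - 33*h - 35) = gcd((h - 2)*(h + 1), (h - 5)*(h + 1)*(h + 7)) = h + 1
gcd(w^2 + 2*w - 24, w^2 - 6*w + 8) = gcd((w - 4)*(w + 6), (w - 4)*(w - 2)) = w - 4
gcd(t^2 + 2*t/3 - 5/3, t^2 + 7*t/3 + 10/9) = t + 5/3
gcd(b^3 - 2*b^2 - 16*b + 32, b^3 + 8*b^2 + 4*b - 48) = b^2 + 2*b - 8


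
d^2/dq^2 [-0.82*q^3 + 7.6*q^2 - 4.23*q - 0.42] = 15.2 - 4.92*q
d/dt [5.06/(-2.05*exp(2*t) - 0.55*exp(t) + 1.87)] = (20.746*exp(t) + 2.783)*exp(t)/(2.05*exp(2*t) + 0.55*exp(t) - 1.87)^2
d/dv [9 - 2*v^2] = -4*v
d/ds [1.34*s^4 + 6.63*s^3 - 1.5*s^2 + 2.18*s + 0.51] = 5.36*s^3 + 19.89*s^2 - 3.0*s + 2.18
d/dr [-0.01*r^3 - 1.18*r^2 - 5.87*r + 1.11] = -0.03*r^2 - 2.36*r - 5.87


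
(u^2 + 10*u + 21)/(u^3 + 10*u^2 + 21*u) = 1/u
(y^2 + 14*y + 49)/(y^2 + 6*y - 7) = (y + 7)/(y - 1)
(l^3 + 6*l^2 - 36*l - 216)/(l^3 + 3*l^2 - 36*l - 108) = (l + 6)/(l + 3)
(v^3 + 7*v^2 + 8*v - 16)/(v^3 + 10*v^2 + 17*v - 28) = (v + 4)/(v + 7)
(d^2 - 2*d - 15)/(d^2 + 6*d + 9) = (d - 5)/(d + 3)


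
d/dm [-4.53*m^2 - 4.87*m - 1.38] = -9.06*m - 4.87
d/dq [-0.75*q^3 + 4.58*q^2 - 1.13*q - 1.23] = -2.25*q^2 + 9.16*q - 1.13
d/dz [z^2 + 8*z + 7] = 2*z + 8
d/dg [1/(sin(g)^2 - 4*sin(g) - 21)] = 2*(2 - sin(g))*cos(g)/((sin(g) - 7)^2*(sin(g) + 3)^2)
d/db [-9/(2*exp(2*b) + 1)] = 36*exp(2*b)/(2*exp(2*b) + 1)^2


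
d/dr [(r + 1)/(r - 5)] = -6/(r - 5)^2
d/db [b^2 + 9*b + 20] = 2*b + 9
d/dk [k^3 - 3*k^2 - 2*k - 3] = 3*k^2 - 6*k - 2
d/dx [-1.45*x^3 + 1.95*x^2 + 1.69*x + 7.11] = -4.35*x^2 + 3.9*x + 1.69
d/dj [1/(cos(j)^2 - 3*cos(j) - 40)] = (2*cos(j) - 3)*sin(j)/(sin(j)^2 + 3*cos(j) + 39)^2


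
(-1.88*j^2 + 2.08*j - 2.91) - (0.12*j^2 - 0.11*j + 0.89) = -2.0*j^2 + 2.19*j - 3.8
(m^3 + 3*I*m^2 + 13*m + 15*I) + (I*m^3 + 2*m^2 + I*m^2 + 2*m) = m^3 + I*m^3 + 2*m^2 + 4*I*m^2 + 15*m + 15*I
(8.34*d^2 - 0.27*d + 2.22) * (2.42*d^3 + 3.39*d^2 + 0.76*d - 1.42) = 20.1828*d^5 + 27.6192*d^4 + 10.7955*d^3 - 4.5222*d^2 + 2.0706*d - 3.1524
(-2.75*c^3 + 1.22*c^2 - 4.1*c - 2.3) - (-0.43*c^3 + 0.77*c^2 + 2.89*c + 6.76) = -2.32*c^3 + 0.45*c^2 - 6.99*c - 9.06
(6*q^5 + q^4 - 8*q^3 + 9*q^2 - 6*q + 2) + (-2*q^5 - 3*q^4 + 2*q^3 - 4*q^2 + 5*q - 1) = 4*q^5 - 2*q^4 - 6*q^3 + 5*q^2 - q + 1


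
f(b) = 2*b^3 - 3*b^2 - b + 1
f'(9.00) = 431.00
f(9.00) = 1207.00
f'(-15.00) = 1439.00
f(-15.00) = -7409.00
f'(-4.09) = 123.91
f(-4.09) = -181.93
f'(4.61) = 98.85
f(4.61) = 128.58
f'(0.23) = -2.06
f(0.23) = 0.64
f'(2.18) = 14.43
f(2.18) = 5.28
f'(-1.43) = 19.85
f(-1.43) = -9.55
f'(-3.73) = 104.86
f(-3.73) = -140.80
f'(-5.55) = 217.12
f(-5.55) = -427.77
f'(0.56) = -2.48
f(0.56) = -0.15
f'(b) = 6*b^2 - 6*b - 1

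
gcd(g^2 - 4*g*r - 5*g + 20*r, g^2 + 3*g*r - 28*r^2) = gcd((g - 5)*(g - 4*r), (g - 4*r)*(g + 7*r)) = -g + 4*r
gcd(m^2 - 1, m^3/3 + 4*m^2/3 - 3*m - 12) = 1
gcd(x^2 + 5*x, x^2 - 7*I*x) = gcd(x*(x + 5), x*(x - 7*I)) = x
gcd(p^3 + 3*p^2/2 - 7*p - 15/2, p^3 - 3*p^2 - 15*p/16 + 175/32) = p - 5/2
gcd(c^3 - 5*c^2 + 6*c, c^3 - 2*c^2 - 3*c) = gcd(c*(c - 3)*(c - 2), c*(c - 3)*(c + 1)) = c^2 - 3*c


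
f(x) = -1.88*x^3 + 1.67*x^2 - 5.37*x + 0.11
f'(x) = -5.64*x^2 + 3.34*x - 5.37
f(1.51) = -10.66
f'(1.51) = -13.19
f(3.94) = -110.11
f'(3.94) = -79.76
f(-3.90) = 157.97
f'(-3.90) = -104.18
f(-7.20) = 827.05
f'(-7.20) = -321.80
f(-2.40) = 48.61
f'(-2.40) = -45.87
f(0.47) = -2.24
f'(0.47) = -5.05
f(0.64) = -3.14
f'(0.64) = -5.54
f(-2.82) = 70.69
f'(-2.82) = -59.64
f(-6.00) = 498.53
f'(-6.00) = -228.45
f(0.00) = 0.11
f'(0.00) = -5.37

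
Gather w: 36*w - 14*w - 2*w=20*w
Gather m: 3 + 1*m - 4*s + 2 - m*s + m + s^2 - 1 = m*(2 - s) + s^2 - 4*s + 4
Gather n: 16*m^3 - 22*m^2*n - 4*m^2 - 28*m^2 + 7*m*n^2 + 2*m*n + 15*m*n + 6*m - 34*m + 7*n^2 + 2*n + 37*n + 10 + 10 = 16*m^3 - 32*m^2 - 28*m + n^2*(7*m + 7) + n*(-22*m^2 + 17*m + 39) + 20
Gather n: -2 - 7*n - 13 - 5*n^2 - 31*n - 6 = -5*n^2 - 38*n - 21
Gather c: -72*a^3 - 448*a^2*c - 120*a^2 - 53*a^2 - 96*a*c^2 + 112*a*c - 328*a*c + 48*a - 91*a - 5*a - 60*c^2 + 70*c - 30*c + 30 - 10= -72*a^3 - 173*a^2 - 48*a + c^2*(-96*a - 60) + c*(-448*a^2 - 216*a + 40) + 20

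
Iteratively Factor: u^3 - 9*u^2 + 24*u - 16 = (u - 4)*(u^2 - 5*u + 4) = (u - 4)*(u - 1)*(u - 4)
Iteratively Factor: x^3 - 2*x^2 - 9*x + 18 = (x + 3)*(x^2 - 5*x + 6) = (x - 3)*(x + 3)*(x - 2)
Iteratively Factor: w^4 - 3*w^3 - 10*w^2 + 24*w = (w + 3)*(w^3 - 6*w^2 + 8*w) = w*(w + 3)*(w^2 - 6*w + 8) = w*(w - 4)*(w + 3)*(w - 2)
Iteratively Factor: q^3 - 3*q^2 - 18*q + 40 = (q - 2)*(q^2 - q - 20) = (q - 2)*(q + 4)*(q - 5)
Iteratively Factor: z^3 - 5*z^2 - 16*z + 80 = (z + 4)*(z^2 - 9*z + 20) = (z - 5)*(z + 4)*(z - 4)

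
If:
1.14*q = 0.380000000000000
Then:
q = 0.33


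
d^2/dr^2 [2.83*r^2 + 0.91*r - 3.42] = 5.66000000000000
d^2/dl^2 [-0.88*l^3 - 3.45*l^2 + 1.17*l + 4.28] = -5.28*l - 6.9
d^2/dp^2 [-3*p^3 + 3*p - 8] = -18*p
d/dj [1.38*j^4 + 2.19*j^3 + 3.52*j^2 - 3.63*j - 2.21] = 5.52*j^3 + 6.57*j^2 + 7.04*j - 3.63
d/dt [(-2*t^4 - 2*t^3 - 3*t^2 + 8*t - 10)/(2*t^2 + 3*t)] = (-8*t^5 - 22*t^4 - 12*t^3 - 25*t^2 + 40*t + 30)/(t^2*(4*t^2 + 12*t + 9))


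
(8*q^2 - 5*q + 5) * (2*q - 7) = 16*q^3 - 66*q^2 + 45*q - 35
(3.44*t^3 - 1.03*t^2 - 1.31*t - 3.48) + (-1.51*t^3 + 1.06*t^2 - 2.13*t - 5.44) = 1.93*t^3 + 0.03*t^2 - 3.44*t - 8.92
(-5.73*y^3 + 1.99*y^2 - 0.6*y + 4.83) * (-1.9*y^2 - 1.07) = 10.887*y^5 - 3.781*y^4 + 7.2711*y^3 - 11.3063*y^2 + 0.642*y - 5.1681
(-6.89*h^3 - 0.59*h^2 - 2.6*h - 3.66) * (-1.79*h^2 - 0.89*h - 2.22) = 12.3331*h^5 + 7.1882*h^4 + 20.4749*h^3 + 10.1752*h^2 + 9.0294*h + 8.1252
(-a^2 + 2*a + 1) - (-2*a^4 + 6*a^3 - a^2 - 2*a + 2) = 2*a^4 - 6*a^3 + 4*a - 1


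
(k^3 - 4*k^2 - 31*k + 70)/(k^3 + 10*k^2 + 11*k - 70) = (k - 7)/(k + 7)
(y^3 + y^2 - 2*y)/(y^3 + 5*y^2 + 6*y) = (y - 1)/(y + 3)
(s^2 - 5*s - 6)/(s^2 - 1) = (s - 6)/(s - 1)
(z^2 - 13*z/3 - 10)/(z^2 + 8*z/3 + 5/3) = (z - 6)/(z + 1)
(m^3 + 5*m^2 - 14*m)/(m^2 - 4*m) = (m^2 + 5*m - 14)/(m - 4)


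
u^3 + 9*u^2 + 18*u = u*(u + 3)*(u + 6)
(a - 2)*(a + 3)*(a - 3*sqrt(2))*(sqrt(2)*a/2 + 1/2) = sqrt(2)*a^4/2 - 5*a^3/2 + sqrt(2)*a^3/2 - 9*sqrt(2)*a^2/2 - 5*a^2/2 - 3*sqrt(2)*a/2 + 15*a + 9*sqrt(2)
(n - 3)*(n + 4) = n^2 + n - 12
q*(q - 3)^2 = q^3 - 6*q^2 + 9*q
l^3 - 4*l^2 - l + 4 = (l - 4)*(l - 1)*(l + 1)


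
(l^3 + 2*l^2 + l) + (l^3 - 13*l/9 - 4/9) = 2*l^3 + 2*l^2 - 4*l/9 - 4/9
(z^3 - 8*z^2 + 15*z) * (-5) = -5*z^3 + 40*z^2 - 75*z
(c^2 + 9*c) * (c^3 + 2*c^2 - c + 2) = c^5 + 11*c^4 + 17*c^3 - 7*c^2 + 18*c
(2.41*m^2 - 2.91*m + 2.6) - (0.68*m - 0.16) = 2.41*m^2 - 3.59*m + 2.76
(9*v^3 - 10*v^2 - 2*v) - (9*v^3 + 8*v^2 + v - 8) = -18*v^2 - 3*v + 8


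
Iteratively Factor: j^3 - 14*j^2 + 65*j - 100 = (j - 4)*(j^2 - 10*j + 25) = (j - 5)*(j - 4)*(j - 5)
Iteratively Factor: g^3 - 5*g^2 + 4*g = (g - 1)*(g^2 - 4*g) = (g - 4)*(g - 1)*(g)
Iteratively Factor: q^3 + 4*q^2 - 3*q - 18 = (q + 3)*(q^2 + q - 6) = (q - 2)*(q + 3)*(q + 3)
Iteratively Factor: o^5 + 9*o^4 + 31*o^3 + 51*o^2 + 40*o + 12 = (o + 2)*(o^4 + 7*o^3 + 17*o^2 + 17*o + 6) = (o + 2)^2*(o^3 + 5*o^2 + 7*o + 3) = (o + 2)^2*(o + 3)*(o^2 + 2*o + 1) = (o + 1)*(o + 2)^2*(o + 3)*(o + 1)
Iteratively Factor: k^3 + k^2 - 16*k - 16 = (k + 4)*(k^2 - 3*k - 4) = (k - 4)*(k + 4)*(k + 1)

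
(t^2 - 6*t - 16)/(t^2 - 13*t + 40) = (t + 2)/(t - 5)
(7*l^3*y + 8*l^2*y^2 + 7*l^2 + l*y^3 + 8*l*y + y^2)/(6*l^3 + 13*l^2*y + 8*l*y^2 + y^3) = (7*l^2*y + l*y^2 + 7*l + y)/(6*l^2 + 7*l*y + y^2)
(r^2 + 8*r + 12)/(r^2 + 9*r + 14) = (r + 6)/(r + 7)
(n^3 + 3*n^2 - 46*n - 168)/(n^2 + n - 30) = (n^2 - 3*n - 28)/(n - 5)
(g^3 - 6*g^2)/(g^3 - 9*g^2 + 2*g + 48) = g^2*(g - 6)/(g^3 - 9*g^2 + 2*g + 48)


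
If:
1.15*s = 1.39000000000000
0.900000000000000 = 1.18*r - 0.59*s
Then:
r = 1.37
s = 1.21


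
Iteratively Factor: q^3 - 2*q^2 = (q)*(q^2 - 2*q) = q*(q - 2)*(q)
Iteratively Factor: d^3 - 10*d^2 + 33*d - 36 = (d - 4)*(d^2 - 6*d + 9) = (d - 4)*(d - 3)*(d - 3)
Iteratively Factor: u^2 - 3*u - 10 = (u + 2)*(u - 5)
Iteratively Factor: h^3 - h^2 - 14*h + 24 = (h - 2)*(h^2 + h - 12) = (h - 3)*(h - 2)*(h + 4)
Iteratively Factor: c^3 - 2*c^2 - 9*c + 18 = (c + 3)*(c^2 - 5*c + 6) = (c - 2)*(c + 3)*(c - 3)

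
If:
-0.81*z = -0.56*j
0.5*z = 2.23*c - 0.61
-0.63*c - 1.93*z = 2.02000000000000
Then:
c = 0.04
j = -1.53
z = -1.06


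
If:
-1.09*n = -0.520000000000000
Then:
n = 0.48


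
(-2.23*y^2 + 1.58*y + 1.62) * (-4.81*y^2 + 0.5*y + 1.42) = 10.7263*y^4 - 8.7148*y^3 - 10.1688*y^2 + 3.0536*y + 2.3004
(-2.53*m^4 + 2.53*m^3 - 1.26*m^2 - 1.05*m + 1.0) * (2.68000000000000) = -6.7804*m^4 + 6.7804*m^3 - 3.3768*m^2 - 2.814*m + 2.68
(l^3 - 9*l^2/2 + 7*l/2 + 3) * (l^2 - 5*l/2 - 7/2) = l^5 - 7*l^4 + 45*l^3/4 + 10*l^2 - 79*l/4 - 21/2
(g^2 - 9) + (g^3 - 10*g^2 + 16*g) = g^3 - 9*g^2 + 16*g - 9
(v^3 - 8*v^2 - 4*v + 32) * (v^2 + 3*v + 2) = v^5 - 5*v^4 - 26*v^3 + 4*v^2 + 88*v + 64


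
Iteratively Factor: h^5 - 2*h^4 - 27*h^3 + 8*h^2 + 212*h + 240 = (h - 5)*(h^4 + 3*h^3 - 12*h^2 - 52*h - 48) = (h - 5)*(h + 2)*(h^3 + h^2 - 14*h - 24) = (h - 5)*(h + 2)*(h + 3)*(h^2 - 2*h - 8) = (h - 5)*(h - 4)*(h + 2)*(h + 3)*(h + 2)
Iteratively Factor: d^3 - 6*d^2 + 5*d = (d)*(d^2 - 6*d + 5) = d*(d - 1)*(d - 5)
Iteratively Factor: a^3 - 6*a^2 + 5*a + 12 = (a + 1)*(a^2 - 7*a + 12) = (a - 4)*(a + 1)*(a - 3)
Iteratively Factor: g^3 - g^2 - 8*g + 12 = (g - 2)*(g^2 + g - 6) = (g - 2)*(g + 3)*(g - 2)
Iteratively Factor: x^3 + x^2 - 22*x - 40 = (x + 2)*(x^2 - x - 20) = (x - 5)*(x + 2)*(x + 4)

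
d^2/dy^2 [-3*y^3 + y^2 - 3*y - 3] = 2 - 18*y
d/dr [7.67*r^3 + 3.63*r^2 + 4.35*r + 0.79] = 23.01*r^2 + 7.26*r + 4.35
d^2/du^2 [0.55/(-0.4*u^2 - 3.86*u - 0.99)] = (0.176*u^2 + 1.6984*u - 0.55*(0.8*u + 3.86)*(1.6*u + 7.72) + 0.4356)/(0.4*u^2 + 3.86*u + 0.99)^3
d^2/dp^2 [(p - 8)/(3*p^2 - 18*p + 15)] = 2*((14 - 3*p)*(p^2 - 6*p + 5) + 4*(p - 8)*(p - 3)^2)/(3*(p^2 - 6*p + 5)^3)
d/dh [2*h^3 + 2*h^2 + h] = 6*h^2 + 4*h + 1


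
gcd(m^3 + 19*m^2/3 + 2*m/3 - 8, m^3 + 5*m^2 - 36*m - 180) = m + 6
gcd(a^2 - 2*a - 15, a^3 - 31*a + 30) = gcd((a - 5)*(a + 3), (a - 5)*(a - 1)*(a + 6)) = a - 5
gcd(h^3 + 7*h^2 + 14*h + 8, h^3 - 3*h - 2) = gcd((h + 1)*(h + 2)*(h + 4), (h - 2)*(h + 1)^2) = h + 1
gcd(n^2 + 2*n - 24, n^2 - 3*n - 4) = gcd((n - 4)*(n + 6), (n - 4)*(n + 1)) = n - 4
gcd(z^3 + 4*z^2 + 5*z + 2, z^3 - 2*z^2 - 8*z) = z + 2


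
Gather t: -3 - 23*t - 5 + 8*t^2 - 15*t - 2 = 8*t^2 - 38*t - 10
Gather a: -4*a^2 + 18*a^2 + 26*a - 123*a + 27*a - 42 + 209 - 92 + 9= 14*a^2 - 70*a + 84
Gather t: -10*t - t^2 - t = -t^2 - 11*t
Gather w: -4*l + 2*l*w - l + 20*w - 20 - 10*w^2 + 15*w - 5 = -5*l - 10*w^2 + w*(2*l + 35) - 25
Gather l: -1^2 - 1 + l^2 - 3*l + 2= l^2 - 3*l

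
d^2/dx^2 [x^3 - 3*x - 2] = 6*x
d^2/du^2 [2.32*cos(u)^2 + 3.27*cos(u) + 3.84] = -3.27*cos(u) - 4.64*cos(2*u)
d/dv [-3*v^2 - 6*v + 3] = -6*v - 6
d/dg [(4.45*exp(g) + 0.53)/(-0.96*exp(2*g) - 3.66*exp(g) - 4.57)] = (4.272*exp(2*g) + 1.0176*exp(g) - 18.3967)*exp(g)/(0.9216*exp(4*g) + 7.0272*exp(3*g) + 22.17*exp(2*g) + 33.4524*exp(g) + 20.8849)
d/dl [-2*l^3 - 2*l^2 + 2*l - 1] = -6*l^2 - 4*l + 2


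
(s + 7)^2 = s^2 + 14*s + 49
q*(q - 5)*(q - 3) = q^3 - 8*q^2 + 15*q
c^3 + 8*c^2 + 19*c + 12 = (c + 1)*(c + 3)*(c + 4)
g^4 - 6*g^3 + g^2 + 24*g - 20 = (g - 5)*(g - 2)*(g - 1)*(g + 2)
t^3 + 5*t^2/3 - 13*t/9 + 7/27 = (t - 1/3)^2*(t + 7/3)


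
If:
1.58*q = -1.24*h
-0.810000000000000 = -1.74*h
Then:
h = 0.47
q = -0.37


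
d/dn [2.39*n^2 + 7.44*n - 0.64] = 4.78*n + 7.44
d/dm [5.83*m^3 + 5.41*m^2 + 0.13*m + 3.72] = 17.49*m^2 + 10.82*m + 0.13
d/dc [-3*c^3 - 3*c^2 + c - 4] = -9*c^2 - 6*c + 1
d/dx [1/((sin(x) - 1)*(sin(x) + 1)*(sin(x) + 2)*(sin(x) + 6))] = 2*(-2*sin(x)^3 - 12*sin(x)^2 - 11*sin(x) + 4)/((sin(x) + 2)^2*(sin(x) + 6)^2*cos(x)^3)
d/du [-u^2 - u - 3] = -2*u - 1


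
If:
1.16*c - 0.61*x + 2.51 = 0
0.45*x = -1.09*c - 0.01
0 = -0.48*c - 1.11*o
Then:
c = -0.96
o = 0.41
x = 2.30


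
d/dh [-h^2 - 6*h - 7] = -2*h - 6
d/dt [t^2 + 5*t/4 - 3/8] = 2*t + 5/4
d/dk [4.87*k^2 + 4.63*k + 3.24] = 9.74*k + 4.63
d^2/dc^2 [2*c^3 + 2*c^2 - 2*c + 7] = 12*c + 4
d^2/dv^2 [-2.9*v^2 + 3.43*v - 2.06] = -5.80000000000000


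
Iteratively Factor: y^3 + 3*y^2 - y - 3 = (y + 3)*(y^2 - 1) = (y + 1)*(y + 3)*(y - 1)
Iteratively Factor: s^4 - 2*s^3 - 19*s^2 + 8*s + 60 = (s + 2)*(s^3 - 4*s^2 - 11*s + 30) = (s - 5)*(s + 2)*(s^2 + s - 6) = (s - 5)*(s - 2)*(s + 2)*(s + 3)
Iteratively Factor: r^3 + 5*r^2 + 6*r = (r + 2)*(r^2 + 3*r) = r*(r + 2)*(r + 3)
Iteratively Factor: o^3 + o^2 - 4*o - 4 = (o + 2)*(o^2 - o - 2) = (o - 2)*(o + 2)*(o + 1)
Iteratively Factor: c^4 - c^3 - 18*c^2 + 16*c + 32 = (c + 4)*(c^3 - 5*c^2 + 2*c + 8) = (c - 4)*(c + 4)*(c^2 - c - 2) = (c - 4)*(c - 2)*(c + 4)*(c + 1)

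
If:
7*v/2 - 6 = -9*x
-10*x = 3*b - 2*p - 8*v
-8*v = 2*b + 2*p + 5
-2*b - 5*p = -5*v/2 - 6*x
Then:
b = -1078/405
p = 1499/810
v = -19/45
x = 673/810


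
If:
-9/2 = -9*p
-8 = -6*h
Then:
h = 4/3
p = 1/2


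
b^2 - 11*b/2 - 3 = (b - 6)*(b + 1/2)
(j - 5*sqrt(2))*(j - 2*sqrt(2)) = j^2 - 7*sqrt(2)*j + 20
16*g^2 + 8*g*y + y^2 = (4*g + y)^2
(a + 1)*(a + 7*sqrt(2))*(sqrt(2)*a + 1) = sqrt(2)*a^3 + sqrt(2)*a^2 + 15*a^2 + 7*sqrt(2)*a + 15*a + 7*sqrt(2)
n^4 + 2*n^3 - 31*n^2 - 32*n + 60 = (n - 5)*(n - 1)*(n + 2)*(n + 6)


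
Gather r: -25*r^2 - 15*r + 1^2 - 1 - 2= -25*r^2 - 15*r - 2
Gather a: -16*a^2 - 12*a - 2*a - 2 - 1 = -16*a^2 - 14*a - 3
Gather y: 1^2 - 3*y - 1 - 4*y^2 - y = -4*y^2 - 4*y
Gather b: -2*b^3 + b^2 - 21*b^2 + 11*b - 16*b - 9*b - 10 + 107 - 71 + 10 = -2*b^3 - 20*b^2 - 14*b + 36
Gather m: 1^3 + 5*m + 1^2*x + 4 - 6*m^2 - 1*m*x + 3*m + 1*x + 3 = -6*m^2 + m*(8 - x) + 2*x + 8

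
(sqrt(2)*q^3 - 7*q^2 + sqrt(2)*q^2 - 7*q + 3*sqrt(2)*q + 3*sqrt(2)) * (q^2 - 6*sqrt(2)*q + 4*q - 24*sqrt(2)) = sqrt(2)*q^5 - 19*q^4 + 5*sqrt(2)*q^4 - 95*q^3 + 49*sqrt(2)*q^3 - 112*q^2 + 225*sqrt(2)*q^2 - 180*q + 180*sqrt(2)*q - 144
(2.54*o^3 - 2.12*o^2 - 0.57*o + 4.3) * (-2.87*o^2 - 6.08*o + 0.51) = -7.2898*o^5 - 9.3588*o^4 + 15.8209*o^3 - 9.9566*o^2 - 26.4347*o + 2.193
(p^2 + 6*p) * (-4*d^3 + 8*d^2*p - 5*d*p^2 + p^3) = -4*d^3*p^2 - 24*d^3*p + 8*d^2*p^3 + 48*d^2*p^2 - 5*d*p^4 - 30*d*p^3 + p^5 + 6*p^4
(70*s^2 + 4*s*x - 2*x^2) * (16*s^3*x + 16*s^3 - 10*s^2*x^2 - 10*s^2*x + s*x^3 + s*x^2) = 1120*s^5*x + 1120*s^5 - 636*s^4*x^2 - 636*s^4*x - 2*s^3*x^3 - 2*s^3*x^2 + 24*s^2*x^4 + 24*s^2*x^3 - 2*s*x^5 - 2*s*x^4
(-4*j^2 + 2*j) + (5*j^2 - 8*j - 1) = j^2 - 6*j - 1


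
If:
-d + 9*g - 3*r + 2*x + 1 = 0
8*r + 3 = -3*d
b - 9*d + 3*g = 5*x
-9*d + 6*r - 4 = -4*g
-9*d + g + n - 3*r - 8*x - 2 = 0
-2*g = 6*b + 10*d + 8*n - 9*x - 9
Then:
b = -17797/65382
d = -23279/32691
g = -9595/21794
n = 6563/1923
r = -2353/21794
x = 31487/32691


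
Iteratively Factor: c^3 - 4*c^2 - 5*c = (c - 5)*(c^2 + c) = (c - 5)*(c + 1)*(c)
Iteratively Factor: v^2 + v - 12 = (v + 4)*(v - 3)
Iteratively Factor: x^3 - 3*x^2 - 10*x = (x + 2)*(x^2 - 5*x) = (x - 5)*(x + 2)*(x)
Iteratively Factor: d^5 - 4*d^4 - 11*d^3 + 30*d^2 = (d + 3)*(d^4 - 7*d^3 + 10*d^2) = (d - 2)*(d + 3)*(d^3 - 5*d^2) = d*(d - 2)*(d + 3)*(d^2 - 5*d) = d*(d - 5)*(d - 2)*(d + 3)*(d)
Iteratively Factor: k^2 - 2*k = (k)*(k - 2)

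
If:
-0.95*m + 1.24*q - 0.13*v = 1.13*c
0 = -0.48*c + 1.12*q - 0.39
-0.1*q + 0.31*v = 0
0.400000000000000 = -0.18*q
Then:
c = -6.00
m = 4.33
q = -2.22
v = -0.72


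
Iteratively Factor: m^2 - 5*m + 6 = (m - 3)*(m - 2)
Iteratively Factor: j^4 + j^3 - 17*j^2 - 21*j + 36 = (j + 3)*(j^3 - 2*j^2 - 11*j + 12) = (j - 4)*(j + 3)*(j^2 + 2*j - 3) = (j - 4)*(j + 3)^2*(j - 1)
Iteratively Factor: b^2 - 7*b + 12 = (b - 4)*(b - 3)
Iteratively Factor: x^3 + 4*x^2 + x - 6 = (x - 1)*(x^2 + 5*x + 6) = (x - 1)*(x + 3)*(x + 2)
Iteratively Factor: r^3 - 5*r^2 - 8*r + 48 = (r - 4)*(r^2 - r - 12) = (r - 4)^2*(r + 3)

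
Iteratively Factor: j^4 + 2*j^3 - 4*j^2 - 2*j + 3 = (j + 1)*(j^3 + j^2 - 5*j + 3) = (j + 1)*(j + 3)*(j^2 - 2*j + 1) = (j - 1)*(j + 1)*(j + 3)*(j - 1)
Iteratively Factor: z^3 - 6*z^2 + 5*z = (z - 5)*(z^2 - z) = (z - 5)*(z - 1)*(z)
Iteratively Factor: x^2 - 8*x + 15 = (x - 3)*(x - 5)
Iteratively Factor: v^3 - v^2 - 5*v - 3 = (v - 3)*(v^2 + 2*v + 1) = (v - 3)*(v + 1)*(v + 1)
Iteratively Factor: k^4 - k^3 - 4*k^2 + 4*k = (k - 1)*(k^3 - 4*k) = (k - 2)*(k - 1)*(k^2 + 2*k) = k*(k - 2)*(k - 1)*(k + 2)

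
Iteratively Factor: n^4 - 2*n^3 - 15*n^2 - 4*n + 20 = (n - 5)*(n^3 + 3*n^2 - 4) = (n - 5)*(n + 2)*(n^2 + n - 2) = (n - 5)*(n + 2)^2*(n - 1)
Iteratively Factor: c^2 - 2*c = (c)*(c - 2)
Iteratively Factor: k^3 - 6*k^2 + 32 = (k - 4)*(k^2 - 2*k - 8) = (k - 4)*(k + 2)*(k - 4)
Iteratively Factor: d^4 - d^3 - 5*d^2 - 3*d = (d + 1)*(d^3 - 2*d^2 - 3*d) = d*(d + 1)*(d^2 - 2*d - 3) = d*(d - 3)*(d + 1)*(d + 1)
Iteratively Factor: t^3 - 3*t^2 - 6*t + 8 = (t - 4)*(t^2 + t - 2) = (t - 4)*(t - 1)*(t + 2)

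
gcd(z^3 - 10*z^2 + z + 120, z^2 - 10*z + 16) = z - 8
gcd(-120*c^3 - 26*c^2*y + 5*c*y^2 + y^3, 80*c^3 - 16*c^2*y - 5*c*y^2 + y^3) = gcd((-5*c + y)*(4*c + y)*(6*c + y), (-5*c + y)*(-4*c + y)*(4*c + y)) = -20*c^2 - c*y + y^2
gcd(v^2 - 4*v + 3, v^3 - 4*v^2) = 1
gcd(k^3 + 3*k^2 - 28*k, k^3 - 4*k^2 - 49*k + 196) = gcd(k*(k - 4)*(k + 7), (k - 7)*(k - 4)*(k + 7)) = k^2 + 3*k - 28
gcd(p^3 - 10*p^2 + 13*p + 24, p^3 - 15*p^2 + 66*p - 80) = p - 8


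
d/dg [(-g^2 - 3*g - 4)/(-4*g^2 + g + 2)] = (-13*g^2 - 36*g - 2)/(16*g^4 - 8*g^3 - 15*g^2 + 4*g + 4)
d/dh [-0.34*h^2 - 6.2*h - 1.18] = -0.68*h - 6.2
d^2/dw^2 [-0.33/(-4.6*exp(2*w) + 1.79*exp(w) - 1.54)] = ((0.5907 - 6.072*exp(w))*(4.6*exp(2*w) - 1.79*exp(w) + 1.54) + 0.33*(9.2*exp(w) - 1.79)*(18.4*exp(w) - 3.58)*exp(w))*exp(w)/(4.6*exp(2*w) - 1.79*exp(w) + 1.54)^3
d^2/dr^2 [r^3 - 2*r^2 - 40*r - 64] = 6*r - 4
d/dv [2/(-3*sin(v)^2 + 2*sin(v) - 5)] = 4*(3*sin(v) - 1)*cos(v)/(3*sin(v)^2 - 2*sin(v) + 5)^2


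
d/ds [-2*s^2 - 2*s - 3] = -4*s - 2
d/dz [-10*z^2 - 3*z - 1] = -20*z - 3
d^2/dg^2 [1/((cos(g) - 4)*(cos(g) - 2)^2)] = (-9*sin(g)^4 + 58*sin(g)^2 - 121*cos(g) + 13*cos(3*g) + 87)/((cos(g) - 4)^3*(cos(g) - 2)^4)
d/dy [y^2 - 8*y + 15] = 2*y - 8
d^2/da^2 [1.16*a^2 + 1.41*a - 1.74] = 2.32000000000000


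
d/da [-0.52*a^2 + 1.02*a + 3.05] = 1.02 - 1.04*a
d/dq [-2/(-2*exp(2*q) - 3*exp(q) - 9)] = (-8*exp(q) - 6)*exp(q)/(2*exp(2*q) + 3*exp(q) + 9)^2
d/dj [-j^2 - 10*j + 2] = -2*j - 10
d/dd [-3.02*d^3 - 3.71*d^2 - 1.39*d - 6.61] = -9.06*d^2 - 7.42*d - 1.39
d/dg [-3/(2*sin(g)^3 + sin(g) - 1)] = 3*(6*sin(g)^2 + 1)*cos(g)/(2*sin(g)^3 + sin(g) - 1)^2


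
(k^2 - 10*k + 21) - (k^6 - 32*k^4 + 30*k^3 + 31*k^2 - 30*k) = -k^6 + 32*k^4 - 30*k^3 - 30*k^2 + 20*k + 21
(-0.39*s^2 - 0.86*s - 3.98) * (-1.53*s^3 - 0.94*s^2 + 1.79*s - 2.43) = 0.5967*s^5 + 1.6824*s^4 + 6.1997*s^3 + 3.1495*s^2 - 5.0344*s + 9.6714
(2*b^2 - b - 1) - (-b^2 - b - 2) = 3*b^2 + 1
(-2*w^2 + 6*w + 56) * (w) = -2*w^3 + 6*w^2 + 56*w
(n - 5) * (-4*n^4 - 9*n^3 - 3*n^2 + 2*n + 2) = -4*n^5 + 11*n^4 + 42*n^3 + 17*n^2 - 8*n - 10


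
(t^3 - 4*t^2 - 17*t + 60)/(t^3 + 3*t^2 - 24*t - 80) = (t - 3)/(t + 4)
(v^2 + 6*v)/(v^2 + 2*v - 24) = v/(v - 4)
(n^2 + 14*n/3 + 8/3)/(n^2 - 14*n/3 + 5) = (3*n^2 + 14*n + 8)/(3*n^2 - 14*n + 15)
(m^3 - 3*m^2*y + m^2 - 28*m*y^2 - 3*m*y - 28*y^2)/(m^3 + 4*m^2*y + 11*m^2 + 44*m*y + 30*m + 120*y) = (m^2 - 7*m*y + m - 7*y)/(m^2 + 11*m + 30)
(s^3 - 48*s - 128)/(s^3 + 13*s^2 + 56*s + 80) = (s - 8)/(s + 5)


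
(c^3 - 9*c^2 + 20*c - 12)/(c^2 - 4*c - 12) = (c^2 - 3*c + 2)/(c + 2)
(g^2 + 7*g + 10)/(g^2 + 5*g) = (g + 2)/g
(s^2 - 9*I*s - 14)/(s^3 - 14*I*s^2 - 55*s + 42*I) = (s - 2*I)/(s^2 - 7*I*s - 6)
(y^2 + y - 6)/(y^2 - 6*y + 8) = (y + 3)/(y - 4)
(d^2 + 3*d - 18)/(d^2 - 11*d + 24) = (d + 6)/(d - 8)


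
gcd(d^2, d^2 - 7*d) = d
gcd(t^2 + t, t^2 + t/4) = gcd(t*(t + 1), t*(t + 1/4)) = t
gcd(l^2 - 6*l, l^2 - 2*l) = l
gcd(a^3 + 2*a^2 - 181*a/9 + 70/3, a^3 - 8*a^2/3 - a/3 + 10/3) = a - 5/3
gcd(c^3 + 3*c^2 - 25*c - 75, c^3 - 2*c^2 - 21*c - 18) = c + 3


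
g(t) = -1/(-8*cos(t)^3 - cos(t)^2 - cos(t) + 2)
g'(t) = -(-24*sin(t)*cos(t)^2 - 2*sin(t)*cos(t) - sin(t))/(-8*cos(t)^3 - cos(t)^2 - cos(t) + 2)^2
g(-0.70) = 0.34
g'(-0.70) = -1.24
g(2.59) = -0.14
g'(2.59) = 0.18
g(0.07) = 0.13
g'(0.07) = 0.03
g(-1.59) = -0.50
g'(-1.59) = -0.24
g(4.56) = -0.46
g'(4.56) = -0.27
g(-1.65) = -0.48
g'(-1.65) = -0.23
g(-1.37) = -0.59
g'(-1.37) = -0.80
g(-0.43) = 0.17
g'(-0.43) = -0.29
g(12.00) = 0.23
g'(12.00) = -0.56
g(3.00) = -0.10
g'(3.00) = 0.03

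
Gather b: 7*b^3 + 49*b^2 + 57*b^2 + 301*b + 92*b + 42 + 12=7*b^3 + 106*b^2 + 393*b + 54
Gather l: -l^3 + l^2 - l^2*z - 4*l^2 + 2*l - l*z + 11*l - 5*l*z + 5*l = -l^3 + l^2*(-z - 3) + l*(18 - 6*z)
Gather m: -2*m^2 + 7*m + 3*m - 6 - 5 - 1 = -2*m^2 + 10*m - 12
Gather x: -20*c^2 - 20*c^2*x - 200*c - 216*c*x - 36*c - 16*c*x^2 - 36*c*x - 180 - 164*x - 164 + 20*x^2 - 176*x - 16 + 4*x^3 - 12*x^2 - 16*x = -20*c^2 - 236*c + 4*x^3 + x^2*(8 - 16*c) + x*(-20*c^2 - 252*c - 356) - 360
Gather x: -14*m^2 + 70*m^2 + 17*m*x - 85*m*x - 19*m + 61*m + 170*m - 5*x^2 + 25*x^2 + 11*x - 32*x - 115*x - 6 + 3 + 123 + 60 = 56*m^2 + 212*m + 20*x^2 + x*(-68*m - 136) + 180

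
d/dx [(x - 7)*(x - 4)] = 2*x - 11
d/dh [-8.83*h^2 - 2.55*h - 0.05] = -17.66*h - 2.55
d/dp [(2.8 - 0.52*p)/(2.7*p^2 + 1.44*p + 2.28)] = (1.404*p^2 - 15.12*p - 5.2176)/(7.29*p^4 + 7.776*p^3 + 14.3856*p^2 + 6.5664*p + 5.1984)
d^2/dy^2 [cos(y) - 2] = -cos(y)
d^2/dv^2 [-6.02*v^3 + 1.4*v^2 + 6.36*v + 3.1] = 2.8 - 36.12*v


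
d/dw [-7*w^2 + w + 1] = 1 - 14*w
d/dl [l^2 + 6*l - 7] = 2*l + 6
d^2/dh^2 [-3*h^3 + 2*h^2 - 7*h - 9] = 4 - 18*h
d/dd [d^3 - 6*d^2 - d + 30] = 3*d^2 - 12*d - 1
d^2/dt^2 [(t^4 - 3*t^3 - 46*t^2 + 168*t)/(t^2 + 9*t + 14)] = 2*(t^3 + 6*t^2 + 12*t - 88)/(t^3 + 6*t^2 + 12*t + 8)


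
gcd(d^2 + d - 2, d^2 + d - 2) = d^2 + d - 2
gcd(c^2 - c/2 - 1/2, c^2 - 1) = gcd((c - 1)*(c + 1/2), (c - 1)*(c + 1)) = c - 1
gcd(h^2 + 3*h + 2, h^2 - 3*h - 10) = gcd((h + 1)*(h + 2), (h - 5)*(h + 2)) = h + 2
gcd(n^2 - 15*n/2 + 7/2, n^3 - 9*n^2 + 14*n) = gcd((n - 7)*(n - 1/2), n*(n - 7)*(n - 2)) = n - 7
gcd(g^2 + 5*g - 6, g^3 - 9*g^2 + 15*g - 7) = g - 1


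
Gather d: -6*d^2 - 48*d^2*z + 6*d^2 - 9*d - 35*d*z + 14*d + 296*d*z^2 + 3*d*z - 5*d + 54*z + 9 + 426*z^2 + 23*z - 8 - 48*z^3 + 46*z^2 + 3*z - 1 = -48*d^2*z + d*(296*z^2 - 32*z) - 48*z^3 + 472*z^2 + 80*z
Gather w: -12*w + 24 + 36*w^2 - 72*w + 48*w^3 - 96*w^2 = 48*w^3 - 60*w^2 - 84*w + 24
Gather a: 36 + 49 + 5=90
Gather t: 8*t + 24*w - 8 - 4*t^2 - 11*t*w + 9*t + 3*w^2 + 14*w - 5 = -4*t^2 + t*(17 - 11*w) + 3*w^2 + 38*w - 13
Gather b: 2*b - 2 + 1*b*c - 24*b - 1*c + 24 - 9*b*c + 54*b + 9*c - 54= b*(32 - 8*c) + 8*c - 32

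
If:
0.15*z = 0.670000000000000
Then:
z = 4.47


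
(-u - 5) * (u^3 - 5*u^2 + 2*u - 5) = -u^4 + 23*u^2 - 5*u + 25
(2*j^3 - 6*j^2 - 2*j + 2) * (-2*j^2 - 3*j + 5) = -4*j^5 + 6*j^4 + 32*j^3 - 28*j^2 - 16*j + 10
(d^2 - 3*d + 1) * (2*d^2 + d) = 2*d^4 - 5*d^3 - d^2 + d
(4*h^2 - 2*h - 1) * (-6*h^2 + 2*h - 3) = -24*h^4 + 20*h^3 - 10*h^2 + 4*h + 3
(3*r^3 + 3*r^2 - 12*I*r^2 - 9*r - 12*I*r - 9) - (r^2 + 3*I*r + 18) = 3*r^3 + 2*r^2 - 12*I*r^2 - 9*r - 15*I*r - 27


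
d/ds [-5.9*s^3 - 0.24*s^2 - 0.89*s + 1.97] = -17.7*s^2 - 0.48*s - 0.89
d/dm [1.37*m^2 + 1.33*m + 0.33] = 2.74*m + 1.33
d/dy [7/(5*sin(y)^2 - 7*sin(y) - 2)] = 7*(7 - 10*sin(y))*cos(y)/(-5*sin(y)^2 + 7*sin(y) + 2)^2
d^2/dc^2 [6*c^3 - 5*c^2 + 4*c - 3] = 36*c - 10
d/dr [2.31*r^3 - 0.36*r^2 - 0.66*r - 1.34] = 6.93*r^2 - 0.72*r - 0.66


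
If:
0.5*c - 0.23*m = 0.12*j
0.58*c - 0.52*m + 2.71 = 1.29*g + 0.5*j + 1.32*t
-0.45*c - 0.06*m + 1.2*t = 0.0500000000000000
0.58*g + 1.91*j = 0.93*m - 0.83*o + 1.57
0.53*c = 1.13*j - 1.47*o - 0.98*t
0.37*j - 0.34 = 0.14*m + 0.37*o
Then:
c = 2.84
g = -1.03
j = 3.13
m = 4.54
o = 0.49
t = 1.33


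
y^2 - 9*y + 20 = (y - 5)*(y - 4)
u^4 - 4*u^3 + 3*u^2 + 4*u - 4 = (u - 2)^2*(u - 1)*(u + 1)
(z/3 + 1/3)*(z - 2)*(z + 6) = z^3/3 + 5*z^2/3 - 8*z/3 - 4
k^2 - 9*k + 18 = (k - 6)*(k - 3)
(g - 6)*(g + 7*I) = g^2 - 6*g + 7*I*g - 42*I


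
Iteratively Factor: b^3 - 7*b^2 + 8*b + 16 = (b - 4)*(b^2 - 3*b - 4) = (b - 4)^2*(b + 1)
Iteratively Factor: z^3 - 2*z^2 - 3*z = (z + 1)*(z^2 - 3*z) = z*(z + 1)*(z - 3)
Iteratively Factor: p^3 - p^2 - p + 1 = (p - 1)*(p^2 - 1) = (p - 1)*(p + 1)*(p - 1)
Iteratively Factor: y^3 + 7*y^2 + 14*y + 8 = (y + 2)*(y^2 + 5*y + 4) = (y + 2)*(y + 4)*(y + 1)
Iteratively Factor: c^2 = (c)*(c)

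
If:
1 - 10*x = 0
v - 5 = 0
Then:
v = 5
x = 1/10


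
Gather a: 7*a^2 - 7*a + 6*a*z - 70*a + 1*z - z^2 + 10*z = 7*a^2 + a*(6*z - 77) - z^2 + 11*z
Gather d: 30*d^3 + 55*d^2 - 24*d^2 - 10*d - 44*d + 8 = 30*d^3 + 31*d^2 - 54*d + 8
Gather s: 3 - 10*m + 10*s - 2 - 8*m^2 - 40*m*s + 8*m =-8*m^2 - 2*m + s*(10 - 40*m) + 1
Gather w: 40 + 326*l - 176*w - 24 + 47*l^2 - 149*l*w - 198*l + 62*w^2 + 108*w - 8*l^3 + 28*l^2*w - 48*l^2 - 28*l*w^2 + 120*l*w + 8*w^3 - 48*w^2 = -8*l^3 - l^2 + 128*l + 8*w^3 + w^2*(14 - 28*l) + w*(28*l^2 - 29*l - 68) + 16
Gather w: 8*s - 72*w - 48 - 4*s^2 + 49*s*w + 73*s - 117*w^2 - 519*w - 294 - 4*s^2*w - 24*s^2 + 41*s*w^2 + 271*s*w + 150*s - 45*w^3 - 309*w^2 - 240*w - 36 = -28*s^2 + 231*s - 45*w^3 + w^2*(41*s - 426) + w*(-4*s^2 + 320*s - 831) - 378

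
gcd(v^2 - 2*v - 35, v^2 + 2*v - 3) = 1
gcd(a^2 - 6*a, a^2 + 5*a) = a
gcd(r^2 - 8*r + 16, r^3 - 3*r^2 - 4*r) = r - 4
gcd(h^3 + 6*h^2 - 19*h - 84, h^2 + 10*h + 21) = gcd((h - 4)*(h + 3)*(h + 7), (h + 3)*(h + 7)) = h^2 + 10*h + 21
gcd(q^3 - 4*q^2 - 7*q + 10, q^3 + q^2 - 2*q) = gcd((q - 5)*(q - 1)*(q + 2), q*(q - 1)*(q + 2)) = q^2 + q - 2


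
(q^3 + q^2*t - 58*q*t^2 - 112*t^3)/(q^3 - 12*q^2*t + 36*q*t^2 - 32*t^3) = (q^2 + 9*q*t + 14*t^2)/(q^2 - 4*q*t + 4*t^2)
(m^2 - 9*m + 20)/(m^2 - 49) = (m^2 - 9*m + 20)/(m^2 - 49)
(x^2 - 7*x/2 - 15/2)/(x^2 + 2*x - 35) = (x + 3/2)/(x + 7)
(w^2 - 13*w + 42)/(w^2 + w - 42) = (w - 7)/(w + 7)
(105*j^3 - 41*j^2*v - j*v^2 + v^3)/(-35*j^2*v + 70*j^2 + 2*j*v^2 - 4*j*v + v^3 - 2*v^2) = (-3*j + v)/(v - 2)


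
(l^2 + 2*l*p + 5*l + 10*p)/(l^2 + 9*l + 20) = (l + 2*p)/(l + 4)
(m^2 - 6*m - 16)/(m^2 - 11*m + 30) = (m^2 - 6*m - 16)/(m^2 - 11*m + 30)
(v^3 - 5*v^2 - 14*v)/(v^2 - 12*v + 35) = v*(v + 2)/(v - 5)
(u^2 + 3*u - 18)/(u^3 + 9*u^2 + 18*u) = (u - 3)/(u*(u + 3))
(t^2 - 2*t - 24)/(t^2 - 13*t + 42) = (t + 4)/(t - 7)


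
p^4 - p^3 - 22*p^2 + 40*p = p*(p - 4)*(p - 2)*(p + 5)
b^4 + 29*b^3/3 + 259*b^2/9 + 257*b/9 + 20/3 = (b + 1/3)*(b + 4/3)*(b + 3)*(b + 5)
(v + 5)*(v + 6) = v^2 + 11*v + 30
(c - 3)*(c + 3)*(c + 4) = c^3 + 4*c^2 - 9*c - 36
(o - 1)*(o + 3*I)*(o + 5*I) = o^3 - o^2 + 8*I*o^2 - 15*o - 8*I*o + 15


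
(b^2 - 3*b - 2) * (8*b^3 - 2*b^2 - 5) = 8*b^5 - 26*b^4 - 10*b^3 - b^2 + 15*b + 10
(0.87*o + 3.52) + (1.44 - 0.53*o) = 0.34*o + 4.96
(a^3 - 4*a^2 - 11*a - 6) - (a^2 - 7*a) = a^3 - 5*a^2 - 4*a - 6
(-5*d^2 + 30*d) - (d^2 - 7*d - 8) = -6*d^2 + 37*d + 8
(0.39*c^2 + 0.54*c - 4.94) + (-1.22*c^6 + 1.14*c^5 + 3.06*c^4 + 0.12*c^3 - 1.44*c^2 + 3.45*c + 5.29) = -1.22*c^6 + 1.14*c^5 + 3.06*c^4 + 0.12*c^3 - 1.05*c^2 + 3.99*c + 0.35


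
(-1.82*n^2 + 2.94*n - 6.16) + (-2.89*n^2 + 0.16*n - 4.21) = -4.71*n^2 + 3.1*n - 10.37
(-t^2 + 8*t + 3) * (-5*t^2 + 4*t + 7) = 5*t^4 - 44*t^3 + 10*t^2 + 68*t + 21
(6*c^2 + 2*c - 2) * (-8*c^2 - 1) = -48*c^4 - 16*c^3 + 10*c^2 - 2*c + 2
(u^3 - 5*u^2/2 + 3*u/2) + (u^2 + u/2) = u^3 - 3*u^2/2 + 2*u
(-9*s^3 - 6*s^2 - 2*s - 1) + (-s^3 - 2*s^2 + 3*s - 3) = -10*s^3 - 8*s^2 + s - 4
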